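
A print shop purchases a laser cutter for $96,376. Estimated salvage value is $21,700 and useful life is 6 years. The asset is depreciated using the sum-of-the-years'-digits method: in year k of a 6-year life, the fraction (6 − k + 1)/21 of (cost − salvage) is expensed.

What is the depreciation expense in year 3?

Depreciable base = $96,376 − $21,700 = $74,676.
Sum of the years' digits = 6+5+4+3+2+1 = 21.
Year 1: $74,676 × 6/21 = $21,336. Book value $75,040.
Year 2: $74,676 × 5/21 = $17,780. Book value $57,260.
Year 3: $74,676 × 4/21 = $14,224. Book value $43,036.

$14,224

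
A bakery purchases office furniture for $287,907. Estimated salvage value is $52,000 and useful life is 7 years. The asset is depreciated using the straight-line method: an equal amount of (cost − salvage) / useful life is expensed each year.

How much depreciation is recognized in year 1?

$33,701

Depreciable base = $287,907 − $52,000 = $235,907.
Annual expense = $235,907 / 7 = $33,701.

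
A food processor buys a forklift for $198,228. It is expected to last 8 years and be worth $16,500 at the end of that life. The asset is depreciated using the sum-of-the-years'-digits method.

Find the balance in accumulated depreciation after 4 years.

Depreciable base = $198,228 − $16,500 = $181,728.
Sum of the years' digits = 8+7+6+5+4+3+2+1 = 36.
Year 1: $181,728 × 8/36 = $40,384. Book value $157,844.
Year 2: $181,728 × 7/36 = $35,336. Book value $122,508.
Year 3: $181,728 × 6/36 = $30,288. Book value $92,220.
Year 4: $181,728 × 5/36 = $25,240. Book value $66,980.
Accumulated through year 4 = $198,228 − $66,980 = $131,248.

$131,248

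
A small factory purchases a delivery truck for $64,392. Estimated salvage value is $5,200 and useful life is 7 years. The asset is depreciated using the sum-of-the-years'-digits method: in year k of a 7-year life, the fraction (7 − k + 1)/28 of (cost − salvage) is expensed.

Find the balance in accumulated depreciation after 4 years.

$46,508

Depreciable base = $64,392 − $5,200 = $59,192.
Sum of the years' digits = 7+6+5+4+3+2+1 = 28.
Year 1: $59,192 × 7/28 = $14,798. Book value $49,594.
Year 2: $59,192 × 6/28 = $12,684. Book value $36,910.
Year 3: $59,192 × 5/28 = $10,570. Book value $26,340.
Year 4: $59,192 × 4/28 = $8,456. Book value $17,884.
Accumulated through year 4 = $64,392 − $17,884 = $46,508.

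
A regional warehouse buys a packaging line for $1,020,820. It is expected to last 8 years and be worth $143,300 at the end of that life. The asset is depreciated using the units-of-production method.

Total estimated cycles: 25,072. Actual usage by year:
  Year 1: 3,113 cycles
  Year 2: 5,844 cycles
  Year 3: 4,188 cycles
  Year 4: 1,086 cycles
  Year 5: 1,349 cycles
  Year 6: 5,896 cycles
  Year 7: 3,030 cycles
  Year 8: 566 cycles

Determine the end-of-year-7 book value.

$163,110

Depreciable base = $1,020,820 − $143,300 = $877,520.
Rate = $877,520 / 25,072 cycles = $35 per cycle.
Year 1: 3,113 × $35 = $108,955. Book value $911,865.
Year 2: 5,844 × $35 = $204,540. Book value $707,325.
Year 3: 4,188 × $35 = $146,580. Book value $560,745.
Year 4: 1,086 × $35 = $38,010. Book value $522,735.
Year 5: 1,349 × $35 = $47,215. Book value $475,520.
Year 6: 5,896 × $35 = $206,360. Book value $269,160.
Year 7: 3,030 × $35 = $106,050. Book value $163,110.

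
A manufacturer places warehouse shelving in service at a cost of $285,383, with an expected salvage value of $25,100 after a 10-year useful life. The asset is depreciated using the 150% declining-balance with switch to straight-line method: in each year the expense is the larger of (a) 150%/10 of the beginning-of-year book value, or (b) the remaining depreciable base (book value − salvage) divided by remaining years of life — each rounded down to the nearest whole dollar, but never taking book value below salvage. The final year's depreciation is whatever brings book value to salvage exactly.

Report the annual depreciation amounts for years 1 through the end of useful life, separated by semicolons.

Depreciable base = $285,383 − $25,100 = $260,283.
Year 1: DB = ⌊$285,383 × 150%/10⌋ = $42,807; SL = ⌊$260,283/10⌋ = $26,028 → take DB $42,807. Book value $242,576.
Year 2: DB = ⌊$242,576 × 150%/10⌋ = $36,386; SL = ⌊$217,476/9⌋ = $24,164 → take DB $36,386. Book value $206,190.
Year 3: DB = ⌊$206,190 × 150%/10⌋ = $30,928; SL = ⌊$181,090/8⌋ = $22,636 → take DB $30,928. Book value $175,262.
Year 4: DB = ⌊$175,262 × 150%/10⌋ = $26,289; SL = ⌊$150,162/7⌋ = $21,451 → take DB $26,289. Book value $148,973.
Year 5: DB = ⌊$148,973 × 150%/10⌋ = $22,345; SL = ⌊$123,873/6⌋ = $20,645 → take DB $22,345. Book value $126,628.
Year 6: DB = ⌊$126,628 × 150%/10⌋ = $18,994; SL = ⌊$101,528/5⌋ = $20,305 → take SL $20,305. Book value $106,323.
Year 7: DB = ⌊$106,323 × 150%/10⌋ = $15,948; SL = ⌊$81,223/4⌋ = $20,305 → take SL $20,305. Book value $86,018.
Year 8: DB = ⌊$86,018 × 150%/10⌋ = $12,902; SL = ⌊$60,918/3⌋ = $20,306 → take SL $20,306. Book value $65,712.
Year 9: DB = ⌊$65,712 × 150%/10⌋ = $9,856; SL = ⌊$40,612/2⌋ = $20,306 → take SL $20,306. Book value $45,406.
Year 10 (final): $45,406 − $25,100 = $20,306. Book value $25,100.

$42,807; $36,386; $30,928; $26,289; $22,345; $20,305; $20,305; $20,306; $20,306; $20,306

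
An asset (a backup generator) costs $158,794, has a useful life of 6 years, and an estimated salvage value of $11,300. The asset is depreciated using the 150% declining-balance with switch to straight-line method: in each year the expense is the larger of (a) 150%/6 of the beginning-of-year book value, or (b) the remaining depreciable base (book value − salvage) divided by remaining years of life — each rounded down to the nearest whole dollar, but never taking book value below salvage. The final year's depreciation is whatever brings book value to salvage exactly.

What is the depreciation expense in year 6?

$18,564

Depreciable base = $158,794 − $11,300 = $147,494.
Year 1: DB = ⌊$158,794 × 150%/6⌋ = $39,698; SL = ⌊$147,494/6⌋ = $24,582 → take DB $39,698. Book value $119,096.
Year 2: DB = ⌊$119,096 × 150%/6⌋ = $29,774; SL = ⌊$107,796/5⌋ = $21,559 → take DB $29,774. Book value $89,322.
Year 3: DB = ⌊$89,322 × 150%/6⌋ = $22,330; SL = ⌊$78,022/4⌋ = $19,505 → take DB $22,330. Book value $66,992.
Year 4: DB = ⌊$66,992 × 150%/6⌋ = $16,748; SL = ⌊$55,692/3⌋ = $18,564 → take SL $18,564. Book value $48,428.
Year 5: DB = ⌊$48,428 × 150%/6⌋ = $12,107; SL = ⌊$37,128/2⌋ = $18,564 → take SL $18,564. Book value $29,864.
Year 6 (final): $29,864 − $11,300 = $18,564. Book value $11,300.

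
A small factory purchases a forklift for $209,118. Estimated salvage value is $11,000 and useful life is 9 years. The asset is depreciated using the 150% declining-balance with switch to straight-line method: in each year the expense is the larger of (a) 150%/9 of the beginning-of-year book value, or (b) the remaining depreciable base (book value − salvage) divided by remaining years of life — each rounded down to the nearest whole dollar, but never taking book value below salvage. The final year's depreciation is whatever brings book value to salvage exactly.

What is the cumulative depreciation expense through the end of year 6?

$144,208

Depreciable base = $209,118 − $11,000 = $198,118.
Year 1: DB = ⌊$209,118 × 150%/9⌋ = $34,853; SL = ⌊$198,118/9⌋ = $22,013 → take DB $34,853. Book value $174,265.
Year 2: DB = ⌊$174,265 × 150%/9⌋ = $29,044; SL = ⌊$163,265/8⌋ = $20,408 → take DB $29,044. Book value $145,221.
Year 3: DB = ⌊$145,221 × 150%/9⌋ = $24,203; SL = ⌊$134,221/7⌋ = $19,174 → take DB $24,203. Book value $121,018.
Year 4: DB = ⌊$121,018 × 150%/9⌋ = $20,169; SL = ⌊$110,018/6⌋ = $18,336 → take DB $20,169. Book value $100,849.
Year 5: DB = ⌊$100,849 × 150%/9⌋ = $16,808; SL = ⌊$89,849/5⌋ = $17,969 → take SL $17,969. Book value $82,880.
Year 6: DB = ⌊$82,880 × 150%/9⌋ = $13,813; SL = ⌊$71,880/4⌋ = $17,970 → take SL $17,970. Book value $64,910.
Accumulated through year 6 = $209,118 − $64,910 = $144,208.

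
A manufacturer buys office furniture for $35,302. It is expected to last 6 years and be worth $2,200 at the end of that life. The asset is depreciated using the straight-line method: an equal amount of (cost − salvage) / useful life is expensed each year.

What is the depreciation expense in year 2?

$5,517

Depreciable base = $35,302 − $2,200 = $33,102.
Annual expense = $33,102 / 6 = $5,517.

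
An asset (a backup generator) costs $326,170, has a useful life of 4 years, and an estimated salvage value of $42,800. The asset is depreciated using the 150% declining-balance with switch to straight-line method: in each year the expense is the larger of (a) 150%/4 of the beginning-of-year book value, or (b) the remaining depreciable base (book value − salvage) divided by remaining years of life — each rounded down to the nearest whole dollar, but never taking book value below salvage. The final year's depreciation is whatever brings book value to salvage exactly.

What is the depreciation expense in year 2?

$76,446

Depreciable base = $326,170 − $42,800 = $283,370.
Year 1: DB = ⌊$326,170 × 150%/4⌋ = $122,313; SL = ⌊$283,370/4⌋ = $70,842 → take DB $122,313. Book value $203,857.
Year 2: DB = ⌊$203,857 × 150%/4⌋ = $76,446; SL = ⌊$161,057/3⌋ = $53,685 → take DB $76,446. Book value $127,411.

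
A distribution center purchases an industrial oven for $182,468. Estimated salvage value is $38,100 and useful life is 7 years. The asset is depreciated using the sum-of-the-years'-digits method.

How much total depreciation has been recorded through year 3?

Depreciable base = $182,468 − $38,100 = $144,368.
Sum of the years' digits = 7+6+5+4+3+2+1 = 28.
Year 1: $144,368 × 7/28 = $36,092. Book value $146,376.
Year 2: $144,368 × 6/28 = $30,936. Book value $115,440.
Year 3: $144,368 × 5/28 = $25,780. Book value $89,660.
Accumulated through year 3 = $182,468 − $89,660 = $92,808.

$92,808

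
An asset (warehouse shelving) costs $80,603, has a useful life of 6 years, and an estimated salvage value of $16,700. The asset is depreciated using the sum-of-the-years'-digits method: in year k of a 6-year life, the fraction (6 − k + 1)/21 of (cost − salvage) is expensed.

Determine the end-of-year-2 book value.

Depreciable base = $80,603 − $16,700 = $63,903.
Sum of the years' digits = 6+5+4+3+2+1 = 21.
Year 1: $63,903 × 6/21 = $18,258. Book value $62,345.
Year 2: $63,903 × 5/21 = $15,215. Book value $47,130.

$47,130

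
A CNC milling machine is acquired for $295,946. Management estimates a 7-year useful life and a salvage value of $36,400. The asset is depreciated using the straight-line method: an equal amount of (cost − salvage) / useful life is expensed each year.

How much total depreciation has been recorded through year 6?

$222,468

Depreciable base = $295,946 − $36,400 = $259,546.
Annual expense = $259,546 / 7 = $37,078.
End of year 1: book value $258,868.
End of year 2: book value $221,790.
End of year 3: book value $184,712.
End of year 4: book value $147,634.
End of year 5: book value $110,556.
End of year 6: book value $73,478.
Accumulated through year 6 = $295,946 − $73,478 = $222,468.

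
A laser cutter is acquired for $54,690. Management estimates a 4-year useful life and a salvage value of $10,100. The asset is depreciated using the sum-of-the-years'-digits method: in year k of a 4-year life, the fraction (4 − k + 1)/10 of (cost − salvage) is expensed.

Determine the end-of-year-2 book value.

Depreciable base = $54,690 − $10,100 = $44,590.
Sum of the years' digits = 4+3+2+1 = 10.
Year 1: $44,590 × 4/10 = $17,836. Book value $36,854.
Year 2: $44,590 × 3/10 = $13,377. Book value $23,477.

$23,477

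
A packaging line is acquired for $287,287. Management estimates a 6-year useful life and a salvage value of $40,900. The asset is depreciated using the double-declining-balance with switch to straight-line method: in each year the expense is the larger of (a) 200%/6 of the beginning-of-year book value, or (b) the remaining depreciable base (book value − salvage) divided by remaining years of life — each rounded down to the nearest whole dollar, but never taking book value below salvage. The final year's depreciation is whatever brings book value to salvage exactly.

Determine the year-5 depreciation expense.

$15,849

Depreciable base = $287,287 − $40,900 = $246,387.
Year 1: DB = ⌊$287,287 × 200%/6⌋ = $95,762; SL = ⌊$246,387/6⌋ = $41,064 → take DB $95,762. Book value $191,525.
Year 2: DB = ⌊$191,525 × 200%/6⌋ = $63,841; SL = ⌊$150,625/5⌋ = $30,125 → take DB $63,841. Book value $127,684.
Year 3: DB = ⌊$127,684 × 200%/6⌋ = $42,561; SL = ⌊$86,784/4⌋ = $21,696 → take DB $42,561. Book value $85,123.
Year 4: DB = ⌊$85,123 × 200%/6⌋ = $28,374; SL = ⌊$44,223/3⌋ = $14,741 → take DB $28,374. Book value $56,749.
Year 5: DB = ⌊$56,749 × 200%/6⌋ = $18,916; SL = ⌊$15,849/2⌋ = $7,924 → take DB $18,916, capped at $15,849. Book value $40,900.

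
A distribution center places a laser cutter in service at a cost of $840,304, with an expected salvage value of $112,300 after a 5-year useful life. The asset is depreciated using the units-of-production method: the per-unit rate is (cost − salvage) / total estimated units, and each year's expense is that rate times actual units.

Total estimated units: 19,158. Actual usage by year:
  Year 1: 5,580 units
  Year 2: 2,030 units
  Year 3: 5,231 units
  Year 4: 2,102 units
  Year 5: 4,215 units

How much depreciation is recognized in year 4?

Depreciable base = $840,304 − $112,300 = $728,004.
Rate = $728,004 / 19,158 units = $38 per unit.
Year 1: 5,580 × $38 = $212,040. Book value $628,264.
Year 2: 2,030 × $38 = $77,140. Book value $551,124.
Year 3: 5,231 × $38 = $198,778. Book value $352,346.
Year 4: 2,102 × $38 = $79,876. Book value $272,470.

$79,876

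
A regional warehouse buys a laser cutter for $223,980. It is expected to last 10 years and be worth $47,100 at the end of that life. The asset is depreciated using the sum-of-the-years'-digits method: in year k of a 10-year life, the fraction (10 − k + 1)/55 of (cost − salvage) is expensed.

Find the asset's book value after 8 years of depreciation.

Depreciable base = $223,980 − $47,100 = $176,880.
Sum of the years' digits = 10+9+8+7+6+5+4+3+2+1 = 55.
Year 1: $176,880 × 10/55 = $32,160. Book value $191,820.
Year 2: $176,880 × 9/55 = $28,944. Book value $162,876.
Year 3: $176,880 × 8/55 = $25,728. Book value $137,148.
Year 4: $176,880 × 7/55 = $22,512. Book value $114,636.
Year 5: $176,880 × 6/55 = $19,296. Book value $95,340.
Year 6: $176,880 × 5/55 = $16,080. Book value $79,260.
Year 7: $176,880 × 4/55 = $12,864. Book value $66,396.
Year 8: $176,880 × 3/55 = $9,648. Book value $56,748.

$56,748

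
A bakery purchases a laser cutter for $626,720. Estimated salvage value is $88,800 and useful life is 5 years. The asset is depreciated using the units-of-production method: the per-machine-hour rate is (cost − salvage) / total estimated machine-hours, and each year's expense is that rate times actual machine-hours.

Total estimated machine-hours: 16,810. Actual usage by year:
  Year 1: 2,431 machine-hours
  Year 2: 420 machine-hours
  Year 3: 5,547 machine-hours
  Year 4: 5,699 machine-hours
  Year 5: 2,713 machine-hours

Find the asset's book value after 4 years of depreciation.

$175,616

Depreciable base = $626,720 − $88,800 = $537,920.
Rate = $537,920 / 16,810 machine-hours = $32 per machine-hour.
Year 1: 2,431 × $32 = $77,792. Book value $548,928.
Year 2: 420 × $32 = $13,440. Book value $535,488.
Year 3: 5,547 × $32 = $177,504. Book value $357,984.
Year 4: 5,699 × $32 = $182,368. Book value $175,616.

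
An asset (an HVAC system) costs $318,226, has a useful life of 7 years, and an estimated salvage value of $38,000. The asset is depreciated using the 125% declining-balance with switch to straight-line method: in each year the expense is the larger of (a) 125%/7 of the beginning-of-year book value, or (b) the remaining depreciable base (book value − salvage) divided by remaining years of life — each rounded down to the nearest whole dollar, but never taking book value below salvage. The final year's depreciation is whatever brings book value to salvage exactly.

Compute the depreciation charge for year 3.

Depreciable base = $318,226 − $38,000 = $280,226.
Year 1: DB = ⌊$318,226 × 125%/7⌋ = $56,826; SL = ⌊$280,226/7⌋ = $40,032 → take DB $56,826. Book value $261,400.
Year 2: DB = ⌊$261,400 × 125%/7⌋ = $46,678; SL = ⌊$223,400/6⌋ = $37,233 → take DB $46,678. Book value $214,722.
Year 3: DB = ⌊$214,722 × 125%/7⌋ = $38,343; SL = ⌊$176,722/5⌋ = $35,344 → take DB $38,343. Book value $176,379.

$38,343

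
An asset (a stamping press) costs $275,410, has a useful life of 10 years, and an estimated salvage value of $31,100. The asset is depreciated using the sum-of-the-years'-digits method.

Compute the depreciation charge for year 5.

$26,652

Depreciable base = $275,410 − $31,100 = $244,310.
Sum of the years' digits = 10+9+8+7+6+5+4+3+2+1 = 55.
Year 1: $244,310 × 10/55 = $44,420. Book value $230,990.
Year 2: $244,310 × 9/55 = $39,978. Book value $191,012.
Year 3: $244,310 × 8/55 = $35,536. Book value $155,476.
Year 4: $244,310 × 7/55 = $31,094. Book value $124,382.
Year 5: $244,310 × 6/55 = $26,652. Book value $97,730.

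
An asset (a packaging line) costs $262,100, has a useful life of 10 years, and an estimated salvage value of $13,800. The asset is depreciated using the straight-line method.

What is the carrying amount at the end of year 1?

Depreciable base = $262,100 − $13,800 = $248,300.
Annual expense = $248,300 / 10 = $24,830.
End of year 1: book value $237,270.

$237,270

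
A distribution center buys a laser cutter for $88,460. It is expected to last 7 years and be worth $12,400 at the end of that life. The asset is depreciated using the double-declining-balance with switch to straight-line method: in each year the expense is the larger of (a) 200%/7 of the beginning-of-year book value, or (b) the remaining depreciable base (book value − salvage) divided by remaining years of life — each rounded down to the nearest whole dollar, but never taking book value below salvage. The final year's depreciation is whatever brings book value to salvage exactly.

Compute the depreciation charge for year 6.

$4,049

Depreciable base = $88,460 − $12,400 = $76,060.
Year 1: DB = ⌊$88,460 × 200%/7⌋ = $25,274; SL = ⌊$76,060/7⌋ = $10,865 → take DB $25,274. Book value $63,186.
Year 2: DB = ⌊$63,186 × 200%/7⌋ = $18,053; SL = ⌊$50,786/6⌋ = $8,464 → take DB $18,053. Book value $45,133.
Year 3: DB = ⌊$45,133 × 200%/7⌋ = $12,895; SL = ⌊$32,733/5⌋ = $6,546 → take DB $12,895. Book value $32,238.
Year 4: DB = ⌊$32,238 × 200%/7⌋ = $9,210; SL = ⌊$19,838/4⌋ = $4,959 → take DB $9,210. Book value $23,028.
Year 5: DB = ⌊$23,028 × 200%/7⌋ = $6,579; SL = ⌊$10,628/3⌋ = $3,542 → take DB $6,579. Book value $16,449.
Year 6: DB = ⌊$16,449 × 200%/7⌋ = $4,699; SL = ⌊$4,049/2⌋ = $2,024 → take DB $4,699, capped at $4,049. Book value $12,400.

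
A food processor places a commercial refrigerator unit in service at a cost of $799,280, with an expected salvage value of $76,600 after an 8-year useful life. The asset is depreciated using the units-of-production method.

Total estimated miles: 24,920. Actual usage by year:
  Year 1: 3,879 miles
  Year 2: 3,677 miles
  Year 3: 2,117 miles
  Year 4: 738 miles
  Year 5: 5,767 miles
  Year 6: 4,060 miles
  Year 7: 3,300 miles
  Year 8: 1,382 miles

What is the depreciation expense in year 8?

$40,078

Depreciable base = $799,280 − $76,600 = $722,680.
Rate = $722,680 / 24,920 miles = $29 per mile.
Year 1: 3,879 × $29 = $112,491. Book value $686,789.
Year 2: 3,677 × $29 = $106,633. Book value $580,156.
Year 3: 2,117 × $29 = $61,393. Book value $518,763.
Year 4: 738 × $29 = $21,402. Book value $497,361.
Year 5: 5,767 × $29 = $167,243. Book value $330,118.
Year 6: 4,060 × $29 = $117,740. Book value $212,378.
Year 7: 3,300 × $29 = $95,700. Book value $116,678.
Year 8: 1,382 × $29 = $40,078. Book value $76,600.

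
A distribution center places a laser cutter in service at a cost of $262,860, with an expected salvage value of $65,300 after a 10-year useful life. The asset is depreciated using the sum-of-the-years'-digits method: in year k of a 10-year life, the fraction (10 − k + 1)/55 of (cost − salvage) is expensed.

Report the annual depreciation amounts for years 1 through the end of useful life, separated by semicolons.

$35,920; $32,328; $28,736; $25,144; $21,552; $17,960; $14,368; $10,776; $7,184; $3,592

Depreciable base = $262,860 − $65,300 = $197,560.
Sum of the years' digits = 10+9+8+7+6+5+4+3+2+1 = 55.
Year 1: $197,560 × 10/55 = $35,920. Book value $226,940.
Year 2: $197,560 × 9/55 = $32,328. Book value $194,612.
Year 3: $197,560 × 8/55 = $28,736. Book value $165,876.
Year 4: $197,560 × 7/55 = $25,144. Book value $140,732.
Year 5: $197,560 × 6/55 = $21,552. Book value $119,180.
Year 6: $197,560 × 5/55 = $17,960. Book value $101,220.
Year 7: $197,560 × 4/55 = $14,368. Book value $86,852.
Year 8: $197,560 × 3/55 = $10,776. Book value $76,076.
Year 9: $197,560 × 2/55 = $7,184. Book value $68,892.
Year 10: $197,560 × 1/55 = $3,592. Book value $65,300.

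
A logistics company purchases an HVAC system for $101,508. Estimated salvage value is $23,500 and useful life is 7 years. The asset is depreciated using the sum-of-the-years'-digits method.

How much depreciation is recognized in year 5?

$8,358

Depreciable base = $101,508 − $23,500 = $78,008.
Sum of the years' digits = 7+6+5+4+3+2+1 = 28.
Year 1: $78,008 × 7/28 = $19,502. Book value $82,006.
Year 2: $78,008 × 6/28 = $16,716. Book value $65,290.
Year 3: $78,008 × 5/28 = $13,930. Book value $51,360.
Year 4: $78,008 × 4/28 = $11,144. Book value $40,216.
Year 5: $78,008 × 3/28 = $8,358. Book value $31,858.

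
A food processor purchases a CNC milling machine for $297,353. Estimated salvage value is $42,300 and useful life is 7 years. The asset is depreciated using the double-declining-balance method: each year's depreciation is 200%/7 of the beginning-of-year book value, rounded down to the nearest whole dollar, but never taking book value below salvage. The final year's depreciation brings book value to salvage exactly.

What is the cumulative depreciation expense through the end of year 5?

Depreciable base = $297,353 − $42,300 = $255,053.
Year 1: ⌊$297,353 × 200%/7⌋ = $84,958. Book value $212,395.
Year 2: ⌊$212,395 × 200%/7⌋ = $60,684. Book value $151,711.
Year 3: ⌊$151,711 × 200%/7⌋ = $43,346. Book value $108,365.
Year 4: ⌊$108,365 × 200%/7⌋ = $30,961. Book value $77,404.
Year 5: ⌊$77,404 × 200%/7⌋ = $22,115. Book value $55,289.
Accumulated through year 5 = $297,353 − $55,289 = $242,064.

$242,064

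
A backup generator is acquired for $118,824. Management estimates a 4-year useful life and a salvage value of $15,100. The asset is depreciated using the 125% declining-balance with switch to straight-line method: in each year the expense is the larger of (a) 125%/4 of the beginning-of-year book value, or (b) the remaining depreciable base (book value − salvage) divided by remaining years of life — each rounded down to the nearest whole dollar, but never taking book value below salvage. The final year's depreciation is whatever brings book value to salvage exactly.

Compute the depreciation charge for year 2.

$25,528

Depreciable base = $118,824 − $15,100 = $103,724.
Year 1: DB = ⌊$118,824 × 125%/4⌋ = $37,132; SL = ⌊$103,724/4⌋ = $25,931 → take DB $37,132. Book value $81,692.
Year 2: DB = ⌊$81,692 × 125%/4⌋ = $25,528; SL = ⌊$66,592/3⌋ = $22,197 → take DB $25,528. Book value $56,164.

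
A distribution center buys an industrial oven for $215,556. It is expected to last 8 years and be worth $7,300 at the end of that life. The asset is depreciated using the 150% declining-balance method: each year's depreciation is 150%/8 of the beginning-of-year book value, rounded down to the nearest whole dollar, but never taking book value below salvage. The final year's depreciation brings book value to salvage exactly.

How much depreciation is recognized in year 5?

$17,614

Depreciable base = $215,556 − $7,300 = $208,256.
Year 1: ⌊$215,556 × 150%/8⌋ = $40,416. Book value $175,140.
Year 2: ⌊$175,140 × 150%/8⌋ = $32,838. Book value $142,302.
Year 3: ⌊$142,302 × 150%/8⌋ = $26,681. Book value $115,621.
Year 4: ⌊$115,621 × 150%/8⌋ = $21,678. Book value $93,943.
Year 5: ⌊$93,943 × 150%/8⌋ = $17,614. Book value $76,329.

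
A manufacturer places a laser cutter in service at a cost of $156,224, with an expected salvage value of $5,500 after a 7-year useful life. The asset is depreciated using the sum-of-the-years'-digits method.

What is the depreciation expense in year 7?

$5,383

Depreciable base = $156,224 − $5,500 = $150,724.
Sum of the years' digits = 7+6+5+4+3+2+1 = 28.
Year 1: $150,724 × 7/28 = $37,681. Book value $118,543.
Year 2: $150,724 × 6/28 = $32,298. Book value $86,245.
Year 3: $150,724 × 5/28 = $26,915. Book value $59,330.
Year 4: $150,724 × 4/28 = $21,532. Book value $37,798.
Year 5: $150,724 × 3/28 = $16,149. Book value $21,649.
Year 6: $150,724 × 2/28 = $10,766. Book value $10,883.
Year 7: $150,724 × 1/28 = $5,383. Book value $5,500.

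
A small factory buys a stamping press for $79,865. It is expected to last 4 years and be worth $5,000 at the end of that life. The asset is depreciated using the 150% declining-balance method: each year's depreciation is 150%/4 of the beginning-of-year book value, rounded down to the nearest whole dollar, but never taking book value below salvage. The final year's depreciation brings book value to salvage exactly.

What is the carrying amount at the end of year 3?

$19,499

Depreciable base = $79,865 − $5,000 = $74,865.
Year 1: ⌊$79,865 × 150%/4⌋ = $29,949. Book value $49,916.
Year 2: ⌊$49,916 × 150%/4⌋ = $18,718. Book value $31,198.
Year 3: ⌊$31,198 × 150%/4⌋ = $11,699. Book value $19,499.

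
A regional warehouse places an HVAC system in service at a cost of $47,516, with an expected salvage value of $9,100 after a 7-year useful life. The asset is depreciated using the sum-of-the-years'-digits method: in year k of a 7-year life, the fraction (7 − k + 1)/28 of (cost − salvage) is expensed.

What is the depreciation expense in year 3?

Depreciable base = $47,516 − $9,100 = $38,416.
Sum of the years' digits = 7+6+5+4+3+2+1 = 28.
Year 1: $38,416 × 7/28 = $9,604. Book value $37,912.
Year 2: $38,416 × 6/28 = $8,232. Book value $29,680.
Year 3: $38,416 × 5/28 = $6,860. Book value $22,820.

$6,860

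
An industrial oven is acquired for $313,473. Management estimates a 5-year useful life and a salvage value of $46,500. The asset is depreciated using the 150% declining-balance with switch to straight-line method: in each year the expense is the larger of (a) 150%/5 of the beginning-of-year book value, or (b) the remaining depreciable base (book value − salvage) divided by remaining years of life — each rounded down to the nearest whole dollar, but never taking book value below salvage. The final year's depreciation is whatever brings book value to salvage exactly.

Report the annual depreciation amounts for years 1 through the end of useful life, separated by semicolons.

$94,041; $65,829; $46,080; $32,256; $28,767

Depreciable base = $313,473 − $46,500 = $266,973.
Year 1: DB = ⌊$313,473 × 150%/5⌋ = $94,041; SL = ⌊$266,973/5⌋ = $53,394 → take DB $94,041. Book value $219,432.
Year 2: DB = ⌊$219,432 × 150%/5⌋ = $65,829; SL = ⌊$172,932/4⌋ = $43,233 → take DB $65,829. Book value $153,603.
Year 3: DB = ⌊$153,603 × 150%/5⌋ = $46,080; SL = ⌊$107,103/3⌋ = $35,701 → take DB $46,080. Book value $107,523.
Year 4: DB = ⌊$107,523 × 150%/5⌋ = $32,256; SL = ⌊$61,023/2⌋ = $30,511 → take DB $32,256. Book value $75,267.
Year 5 (final): $75,267 − $46,500 = $28,767. Book value $46,500.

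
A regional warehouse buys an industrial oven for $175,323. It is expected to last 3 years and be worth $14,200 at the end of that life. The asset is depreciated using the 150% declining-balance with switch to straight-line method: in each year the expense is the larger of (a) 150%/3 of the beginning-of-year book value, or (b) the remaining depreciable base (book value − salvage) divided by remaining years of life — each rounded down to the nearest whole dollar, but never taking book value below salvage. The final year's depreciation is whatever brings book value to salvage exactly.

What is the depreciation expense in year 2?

$43,831

Depreciable base = $175,323 − $14,200 = $161,123.
Year 1: DB = ⌊$175,323 × 150%/3⌋ = $87,661; SL = ⌊$161,123/3⌋ = $53,707 → take DB $87,661. Book value $87,662.
Year 2: DB = ⌊$87,662 × 150%/3⌋ = $43,831; SL = ⌊$73,462/2⌋ = $36,731 → take DB $43,831. Book value $43,831.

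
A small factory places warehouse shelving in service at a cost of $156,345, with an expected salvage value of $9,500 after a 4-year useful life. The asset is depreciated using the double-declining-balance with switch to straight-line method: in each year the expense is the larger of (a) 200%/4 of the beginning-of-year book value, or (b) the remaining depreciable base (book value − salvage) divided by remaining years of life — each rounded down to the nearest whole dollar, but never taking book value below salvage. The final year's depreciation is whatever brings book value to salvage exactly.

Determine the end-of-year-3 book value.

$19,544

Depreciable base = $156,345 − $9,500 = $146,845.
Year 1: DB = ⌊$156,345 × 200%/4⌋ = $78,172; SL = ⌊$146,845/4⌋ = $36,711 → take DB $78,172. Book value $78,173.
Year 2: DB = ⌊$78,173 × 200%/4⌋ = $39,086; SL = ⌊$68,673/3⌋ = $22,891 → take DB $39,086. Book value $39,087.
Year 3: DB = ⌊$39,087 × 200%/4⌋ = $19,543; SL = ⌊$29,587/2⌋ = $14,793 → take DB $19,543. Book value $19,544.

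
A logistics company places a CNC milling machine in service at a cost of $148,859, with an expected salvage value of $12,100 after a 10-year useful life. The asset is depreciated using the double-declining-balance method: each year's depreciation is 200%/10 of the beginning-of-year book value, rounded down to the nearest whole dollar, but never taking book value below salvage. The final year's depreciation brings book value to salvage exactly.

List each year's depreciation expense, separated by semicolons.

$29,771; $23,817; $19,054; $15,243; $12,194; $9,756; $7,804; $6,244; $4,995; $7,881

Depreciable base = $148,859 − $12,100 = $136,759.
Year 1: ⌊$148,859 × 200%/10⌋ = $29,771. Book value $119,088.
Year 2: ⌊$119,088 × 200%/10⌋ = $23,817. Book value $95,271.
Year 3: ⌊$95,271 × 200%/10⌋ = $19,054. Book value $76,217.
Year 4: ⌊$76,217 × 200%/10⌋ = $15,243. Book value $60,974.
Year 5: ⌊$60,974 × 200%/10⌋ = $12,194. Book value $48,780.
Year 6: ⌊$48,780 × 200%/10⌋ = $9,756. Book value $39,024.
Year 7: ⌊$39,024 × 200%/10⌋ = $7,804. Book value $31,220.
Year 8: ⌊$31,220 × 200%/10⌋ = $6,244. Book value $24,976.
Year 9: ⌊$24,976 × 200%/10⌋ = $4,995. Book value $19,981.
Year 10 (final): $19,981 − $12,100 = $7,881. Book value $12,100.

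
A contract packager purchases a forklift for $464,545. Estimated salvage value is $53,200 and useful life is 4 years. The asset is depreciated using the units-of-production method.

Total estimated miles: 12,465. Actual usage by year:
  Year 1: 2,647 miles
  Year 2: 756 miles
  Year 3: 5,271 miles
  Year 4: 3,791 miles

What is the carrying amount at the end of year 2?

$352,246

Depreciable base = $464,545 − $53,200 = $411,345.
Rate = $411,345 / 12,465 miles = $33 per mile.
Year 1: 2,647 × $33 = $87,351. Book value $377,194.
Year 2: 756 × $33 = $24,948. Book value $352,246.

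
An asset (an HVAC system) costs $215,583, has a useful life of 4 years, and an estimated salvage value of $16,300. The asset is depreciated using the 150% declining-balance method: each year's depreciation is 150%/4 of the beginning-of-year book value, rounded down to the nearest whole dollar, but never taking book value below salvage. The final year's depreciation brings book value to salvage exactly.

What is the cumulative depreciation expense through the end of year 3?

$162,949

Depreciable base = $215,583 − $16,300 = $199,283.
Year 1: ⌊$215,583 × 150%/4⌋ = $80,843. Book value $134,740.
Year 2: ⌊$134,740 × 150%/4⌋ = $50,527. Book value $84,213.
Year 3: ⌊$84,213 × 150%/4⌋ = $31,579. Book value $52,634.
Accumulated through year 3 = $215,583 − $52,634 = $162,949.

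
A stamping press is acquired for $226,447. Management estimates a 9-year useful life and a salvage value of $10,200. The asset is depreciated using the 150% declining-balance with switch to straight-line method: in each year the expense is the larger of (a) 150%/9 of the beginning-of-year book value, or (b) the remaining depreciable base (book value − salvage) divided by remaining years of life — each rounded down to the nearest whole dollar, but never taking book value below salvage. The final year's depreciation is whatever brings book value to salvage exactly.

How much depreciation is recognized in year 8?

Depreciable base = $226,447 − $10,200 = $216,247.
Year 1: DB = ⌊$226,447 × 150%/9⌋ = $37,741; SL = ⌊$216,247/9⌋ = $24,027 → take DB $37,741. Book value $188,706.
Year 2: DB = ⌊$188,706 × 150%/9⌋ = $31,451; SL = ⌊$178,506/8⌋ = $22,313 → take DB $31,451. Book value $157,255.
Year 3: DB = ⌊$157,255 × 150%/9⌋ = $26,209; SL = ⌊$147,055/7⌋ = $21,007 → take DB $26,209. Book value $131,046.
Year 4: DB = ⌊$131,046 × 150%/9⌋ = $21,841; SL = ⌊$120,846/6⌋ = $20,141 → take DB $21,841. Book value $109,205.
Year 5: DB = ⌊$109,205 × 150%/9⌋ = $18,200; SL = ⌊$99,005/5⌋ = $19,801 → take SL $19,801. Book value $89,404.
Year 6: DB = ⌊$89,404 × 150%/9⌋ = $14,900; SL = ⌊$79,204/4⌋ = $19,801 → take SL $19,801. Book value $69,603.
Year 7: DB = ⌊$69,603 × 150%/9⌋ = $11,600; SL = ⌊$59,403/3⌋ = $19,801 → take SL $19,801. Book value $49,802.
Year 8: DB = ⌊$49,802 × 150%/9⌋ = $8,300; SL = ⌊$39,602/2⌋ = $19,801 → take SL $19,801. Book value $30,001.

$19,801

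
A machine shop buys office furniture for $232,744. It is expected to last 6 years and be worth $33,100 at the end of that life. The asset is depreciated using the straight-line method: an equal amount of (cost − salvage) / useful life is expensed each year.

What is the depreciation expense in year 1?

Depreciable base = $232,744 − $33,100 = $199,644.
Annual expense = $199,644 / 6 = $33,274.

$33,274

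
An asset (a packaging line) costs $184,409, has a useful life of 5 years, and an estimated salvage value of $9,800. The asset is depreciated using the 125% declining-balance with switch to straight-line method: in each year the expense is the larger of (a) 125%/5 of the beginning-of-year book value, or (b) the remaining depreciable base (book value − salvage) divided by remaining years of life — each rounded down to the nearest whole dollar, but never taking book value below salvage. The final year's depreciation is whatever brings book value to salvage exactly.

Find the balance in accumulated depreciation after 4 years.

Depreciable base = $184,409 − $9,800 = $174,609.
Year 1: DB = ⌊$184,409 × 125%/5⌋ = $46,102; SL = ⌊$174,609/5⌋ = $34,921 → take DB $46,102. Book value $138,307.
Year 2: DB = ⌊$138,307 × 125%/5⌋ = $34,576; SL = ⌊$128,507/4⌋ = $32,126 → take DB $34,576. Book value $103,731.
Year 3: DB = ⌊$103,731 × 125%/5⌋ = $25,932; SL = ⌊$93,931/3⌋ = $31,310 → take SL $31,310. Book value $72,421.
Year 4: DB = ⌊$72,421 × 125%/5⌋ = $18,105; SL = ⌊$62,621/2⌋ = $31,310 → take SL $31,310. Book value $41,111.
Accumulated through year 4 = $184,409 − $41,111 = $143,298.

$143,298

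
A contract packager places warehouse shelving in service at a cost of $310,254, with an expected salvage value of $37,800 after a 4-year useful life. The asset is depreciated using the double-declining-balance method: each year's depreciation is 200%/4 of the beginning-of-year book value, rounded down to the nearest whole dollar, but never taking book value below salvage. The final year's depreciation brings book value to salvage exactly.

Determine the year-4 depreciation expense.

Depreciable base = $310,254 − $37,800 = $272,454.
Year 1: ⌊$310,254 × 200%/4⌋ = $155,127. Book value $155,127.
Year 2: ⌊$155,127 × 200%/4⌋ = $77,563. Book value $77,564.
Year 3: ⌊$77,564 × 200%/4⌋ = $38,782. Book value $38,782.
Year 4 (final): $38,782 − $37,800 = $982. Book value $37,800.

$982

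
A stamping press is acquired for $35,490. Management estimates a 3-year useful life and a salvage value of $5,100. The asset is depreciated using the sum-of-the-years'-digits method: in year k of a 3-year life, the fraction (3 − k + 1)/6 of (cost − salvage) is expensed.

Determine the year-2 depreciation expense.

Depreciable base = $35,490 − $5,100 = $30,390.
Sum of the years' digits = 3+2+1 = 6.
Year 1: $30,390 × 3/6 = $15,195. Book value $20,295.
Year 2: $30,390 × 2/6 = $10,130. Book value $10,165.

$10,130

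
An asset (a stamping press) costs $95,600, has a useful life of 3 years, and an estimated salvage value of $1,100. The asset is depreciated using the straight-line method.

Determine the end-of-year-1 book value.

Depreciable base = $95,600 − $1,100 = $94,500.
Annual expense = $94,500 / 3 = $31,500.
End of year 1: book value $64,100.

$64,100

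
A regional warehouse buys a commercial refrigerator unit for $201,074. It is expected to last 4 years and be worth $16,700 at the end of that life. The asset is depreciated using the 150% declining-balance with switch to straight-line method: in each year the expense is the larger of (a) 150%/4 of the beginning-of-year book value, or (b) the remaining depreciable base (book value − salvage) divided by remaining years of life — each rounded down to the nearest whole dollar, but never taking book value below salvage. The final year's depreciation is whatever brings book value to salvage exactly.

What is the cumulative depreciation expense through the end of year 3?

$153,451

Depreciable base = $201,074 − $16,700 = $184,374.
Year 1: DB = ⌊$201,074 × 150%/4⌋ = $75,402; SL = ⌊$184,374/4⌋ = $46,093 → take DB $75,402. Book value $125,672.
Year 2: DB = ⌊$125,672 × 150%/4⌋ = $47,127; SL = ⌊$108,972/3⌋ = $36,324 → take DB $47,127. Book value $78,545.
Year 3: DB = ⌊$78,545 × 150%/4⌋ = $29,454; SL = ⌊$61,845/2⌋ = $30,922 → take SL $30,922. Book value $47,623.
Accumulated through year 3 = $201,074 − $47,623 = $153,451.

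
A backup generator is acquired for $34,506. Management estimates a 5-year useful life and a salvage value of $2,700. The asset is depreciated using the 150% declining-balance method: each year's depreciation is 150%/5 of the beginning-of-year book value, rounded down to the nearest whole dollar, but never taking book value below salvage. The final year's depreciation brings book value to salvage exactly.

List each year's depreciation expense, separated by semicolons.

Depreciable base = $34,506 − $2,700 = $31,806.
Year 1: ⌊$34,506 × 150%/5⌋ = $10,351. Book value $24,155.
Year 2: ⌊$24,155 × 150%/5⌋ = $7,246. Book value $16,909.
Year 3: ⌊$16,909 × 150%/5⌋ = $5,072. Book value $11,837.
Year 4: ⌊$11,837 × 150%/5⌋ = $3,551. Book value $8,286.
Year 5 (final): $8,286 − $2,700 = $5,586. Book value $2,700.

$10,351; $7,246; $5,072; $3,551; $5,586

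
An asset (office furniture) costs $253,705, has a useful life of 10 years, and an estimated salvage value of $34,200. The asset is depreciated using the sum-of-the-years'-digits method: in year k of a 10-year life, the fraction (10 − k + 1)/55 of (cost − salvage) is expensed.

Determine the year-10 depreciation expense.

$3,991

Depreciable base = $253,705 − $34,200 = $219,505.
Sum of the years' digits = 10+9+8+7+6+5+4+3+2+1 = 55.
Year 1: $219,505 × 10/55 = $39,910. Book value $213,795.
Year 2: $219,505 × 9/55 = $35,919. Book value $177,876.
Year 3: $219,505 × 8/55 = $31,928. Book value $145,948.
Year 4: $219,505 × 7/55 = $27,937. Book value $118,011.
Year 5: $219,505 × 6/55 = $23,946. Book value $94,065.
Year 6: $219,505 × 5/55 = $19,955. Book value $74,110.
Year 7: $219,505 × 4/55 = $15,964. Book value $58,146.
Year 8: $219,505 × 3/55 = $11,973. Book value $46,173.
Year 9: $219,505 × 2/55 = $7,982. Book value $38,191.
Year 10: $219,505 × 1/55 = $3,991. Book value $34,200.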